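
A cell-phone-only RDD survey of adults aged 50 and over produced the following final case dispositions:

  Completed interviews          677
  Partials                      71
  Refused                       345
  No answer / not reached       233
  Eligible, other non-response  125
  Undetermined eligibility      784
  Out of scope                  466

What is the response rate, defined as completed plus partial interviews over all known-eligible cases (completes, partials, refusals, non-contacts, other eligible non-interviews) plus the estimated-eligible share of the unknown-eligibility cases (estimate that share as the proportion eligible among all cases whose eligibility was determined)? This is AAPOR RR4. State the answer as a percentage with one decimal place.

36.6%

Top → 677 + 71 = 748
Determined eligible → 677 + 71 + 345 + 233 + 125 = 1451
e = 1451 / (1451 + 466) = 1451 / 1917 = 0.7569
Eligible share of unknowns → 0.7569 × 784 = 593.41
Base → 1451 + 593.41 = 2044.41
RR4 = 748 / 2044.41 = 0.3659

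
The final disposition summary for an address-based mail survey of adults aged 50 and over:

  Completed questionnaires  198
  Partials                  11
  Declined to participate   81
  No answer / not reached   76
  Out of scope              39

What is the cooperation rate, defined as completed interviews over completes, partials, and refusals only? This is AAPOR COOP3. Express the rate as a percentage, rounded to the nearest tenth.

68.3%

Num → 198
Base → 198 + 11 + 81 = 290
COOP3 = 198 / 290 = 0.6828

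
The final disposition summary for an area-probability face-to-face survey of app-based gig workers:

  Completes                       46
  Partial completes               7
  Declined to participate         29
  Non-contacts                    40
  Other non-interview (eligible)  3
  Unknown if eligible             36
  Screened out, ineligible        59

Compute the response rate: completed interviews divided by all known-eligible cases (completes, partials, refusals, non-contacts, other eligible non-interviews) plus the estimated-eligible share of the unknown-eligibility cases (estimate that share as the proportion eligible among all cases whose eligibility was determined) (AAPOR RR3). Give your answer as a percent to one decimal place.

30.8%

Numerator → 46
Determined eligible → 46 + 7 + 29 + 40 + 3 = 125
e = 125 / (125 + 59) = 125 / 184 = 0.6793
Eligible share of unknowns → 0.6793 × 36 = 24.45
Denom → 125 + 24.45 = 149.45
RR3 = 46 / 149.45 = 0.3078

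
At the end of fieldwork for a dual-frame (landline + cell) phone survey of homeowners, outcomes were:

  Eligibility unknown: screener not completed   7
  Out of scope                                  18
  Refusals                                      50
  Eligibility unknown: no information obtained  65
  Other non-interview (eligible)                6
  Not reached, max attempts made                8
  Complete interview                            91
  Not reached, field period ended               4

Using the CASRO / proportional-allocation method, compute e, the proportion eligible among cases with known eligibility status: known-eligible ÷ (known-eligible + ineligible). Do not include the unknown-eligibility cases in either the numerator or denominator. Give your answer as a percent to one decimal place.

89.8%

No answer / not reached = 4 + 8 = 12
Undetermined eligibility = 7 + 65 = 72
Known eligible: 91 + 50 + 12 + 6 = 159
e = 159 / (159 + 18) = 159 / 177 = 0.8983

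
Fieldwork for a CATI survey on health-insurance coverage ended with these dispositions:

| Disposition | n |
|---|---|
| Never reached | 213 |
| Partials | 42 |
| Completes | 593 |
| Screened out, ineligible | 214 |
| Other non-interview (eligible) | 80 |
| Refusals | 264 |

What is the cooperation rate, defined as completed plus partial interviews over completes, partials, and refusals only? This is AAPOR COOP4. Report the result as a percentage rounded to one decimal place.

Numerator: 593 + 42 = 635
Denominator: 593 + 42 + 264 = 899
COOP4 = 635 / 899 = 0.7063

70.6%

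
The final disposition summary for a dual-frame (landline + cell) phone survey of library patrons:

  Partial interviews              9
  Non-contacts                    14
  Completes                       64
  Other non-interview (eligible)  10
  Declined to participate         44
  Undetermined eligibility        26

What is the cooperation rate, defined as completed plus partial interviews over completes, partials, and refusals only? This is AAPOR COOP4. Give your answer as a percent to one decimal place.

Num = 64 + 9 = 73
Base = 64 + 9 + 44 = 117
COOP4 = 73 / 117 = 0.6239

62.4%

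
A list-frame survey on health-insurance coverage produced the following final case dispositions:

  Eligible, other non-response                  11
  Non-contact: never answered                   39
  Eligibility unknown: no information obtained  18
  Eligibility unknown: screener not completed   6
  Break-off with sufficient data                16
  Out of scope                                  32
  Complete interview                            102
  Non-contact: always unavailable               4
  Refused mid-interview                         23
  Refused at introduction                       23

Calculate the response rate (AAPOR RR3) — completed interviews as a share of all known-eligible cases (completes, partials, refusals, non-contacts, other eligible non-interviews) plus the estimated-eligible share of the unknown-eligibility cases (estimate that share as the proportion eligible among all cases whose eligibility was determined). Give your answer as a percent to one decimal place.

Refusals = 23 + 23 = 46
Non-contacts = 39 + 4 = 43
Eligibility not determined = 6 + 18 = 24
Numerator = 102
Determined eligible = 102 + 16 + 46 + 43 + 11 = 218
e = 218 / (218 + 32) = 218 / 250 = 0.8720
Estimated eligible among unknowns = 0.8720 × 24 = 20.93
Denom = 218 + 20.93 = 238.93
RR3 = 102 / 238.93 = 0.4269

42.7%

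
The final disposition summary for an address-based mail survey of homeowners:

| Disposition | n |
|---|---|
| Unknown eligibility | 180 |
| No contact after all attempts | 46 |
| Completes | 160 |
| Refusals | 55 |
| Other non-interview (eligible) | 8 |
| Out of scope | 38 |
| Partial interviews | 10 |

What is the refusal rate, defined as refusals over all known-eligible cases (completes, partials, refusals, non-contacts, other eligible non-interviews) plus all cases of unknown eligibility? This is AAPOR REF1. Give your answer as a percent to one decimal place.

12.0%

Numerator → 55
Denominator → 160 + 10 + 55 + 46 + 8 + 180 = 459
REF1 = 55 / 459 = 0.1198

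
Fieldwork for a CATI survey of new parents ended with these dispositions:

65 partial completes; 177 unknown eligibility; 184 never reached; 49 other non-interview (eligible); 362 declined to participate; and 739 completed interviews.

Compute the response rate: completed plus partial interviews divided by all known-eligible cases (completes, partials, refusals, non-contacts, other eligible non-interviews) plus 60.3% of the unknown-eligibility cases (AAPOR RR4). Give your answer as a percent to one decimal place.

Top: 739 + 65 = 804
Determined eligible: 739 + 65 + 362 + 184 + 49 = 1399
e × U: 0.6030 × 177 = 106.73
Denominator: 1399 + 106.73 = 1505.73
RR4 = 804 / 1505.73 = 0.5340

53.4%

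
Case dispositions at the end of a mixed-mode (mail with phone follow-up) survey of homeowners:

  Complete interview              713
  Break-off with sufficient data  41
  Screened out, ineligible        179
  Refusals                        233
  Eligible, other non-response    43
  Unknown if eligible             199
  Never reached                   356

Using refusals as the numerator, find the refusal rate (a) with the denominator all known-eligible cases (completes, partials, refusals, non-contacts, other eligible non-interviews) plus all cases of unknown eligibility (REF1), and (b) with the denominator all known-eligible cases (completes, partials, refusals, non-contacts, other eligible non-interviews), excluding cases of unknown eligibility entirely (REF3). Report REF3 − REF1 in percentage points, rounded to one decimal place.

Num → 233
Denom → 713 + 41 + 233 + 356 + 43 + 199 = 1585
REF1 = 233 / 1585 = 0.1470
Denom → 713 + 41 + 233 + 356 + 43 = 1386
REF3 = 233 / 1386 = 0.1681
Difference = 16.81 − 14.70 = 2.11 percentage points

2.1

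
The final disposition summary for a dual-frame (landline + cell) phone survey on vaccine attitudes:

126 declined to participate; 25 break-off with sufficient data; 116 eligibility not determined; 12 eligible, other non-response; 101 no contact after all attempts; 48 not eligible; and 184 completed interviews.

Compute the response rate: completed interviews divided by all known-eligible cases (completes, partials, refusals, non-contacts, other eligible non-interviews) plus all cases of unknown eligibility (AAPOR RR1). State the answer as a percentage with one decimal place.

32.6%

Top: 184
Base: 184 + 25 + 126 + 101 + 12 + 116 = 564
RR1 = 184 / 564 = 0.3262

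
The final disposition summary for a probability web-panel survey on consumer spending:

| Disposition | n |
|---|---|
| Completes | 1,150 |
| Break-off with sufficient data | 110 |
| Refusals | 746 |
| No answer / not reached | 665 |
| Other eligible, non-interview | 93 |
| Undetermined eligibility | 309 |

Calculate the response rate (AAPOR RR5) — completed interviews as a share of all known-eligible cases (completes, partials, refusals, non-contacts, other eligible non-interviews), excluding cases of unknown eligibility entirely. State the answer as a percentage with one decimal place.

Numerator → 1150
Base → 1150 + 110 + 746 + 665 + 93 = 2764
RR5 = 1150 / 2764 = 0.4161

41.6%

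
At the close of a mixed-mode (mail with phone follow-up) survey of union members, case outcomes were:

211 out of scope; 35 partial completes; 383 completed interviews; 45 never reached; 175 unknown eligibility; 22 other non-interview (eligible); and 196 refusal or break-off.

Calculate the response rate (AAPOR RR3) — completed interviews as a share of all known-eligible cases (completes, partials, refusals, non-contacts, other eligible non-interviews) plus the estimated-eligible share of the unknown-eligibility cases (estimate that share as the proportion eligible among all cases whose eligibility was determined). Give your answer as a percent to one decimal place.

Numerator = 383
Determined eligible = 383 + 35 + 196 + 45 + 22 = 681
e = 681 / (681 + 211) = 681 / 892 = 0.7635
Eligible share of unknowns = 0.7635 × 175 = 133.61
Base = 681 + 133.61 = 814.61
RR3 = 383 / 814.61 = 0.4702

47.0%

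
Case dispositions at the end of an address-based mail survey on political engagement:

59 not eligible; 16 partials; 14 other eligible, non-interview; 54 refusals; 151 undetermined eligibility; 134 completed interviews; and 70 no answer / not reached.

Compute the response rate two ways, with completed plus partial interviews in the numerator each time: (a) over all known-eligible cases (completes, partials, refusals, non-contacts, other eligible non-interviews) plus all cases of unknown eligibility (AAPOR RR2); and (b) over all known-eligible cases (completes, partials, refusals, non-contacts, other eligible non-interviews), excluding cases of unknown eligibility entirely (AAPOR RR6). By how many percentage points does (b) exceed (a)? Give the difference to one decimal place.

Num: 134 + 16 = 150
Base: 134 + 16 + 54 + 70 + 14 + 151 = 439
RR2 = 150 / 439 = 0.3417
Base: 134 + 16 + 54 + 70 + 14 = 288
RR6 = 150 / 288 = 0.5208
Difference = 52.08 − 34.17 = 17.91 percentage points

17.9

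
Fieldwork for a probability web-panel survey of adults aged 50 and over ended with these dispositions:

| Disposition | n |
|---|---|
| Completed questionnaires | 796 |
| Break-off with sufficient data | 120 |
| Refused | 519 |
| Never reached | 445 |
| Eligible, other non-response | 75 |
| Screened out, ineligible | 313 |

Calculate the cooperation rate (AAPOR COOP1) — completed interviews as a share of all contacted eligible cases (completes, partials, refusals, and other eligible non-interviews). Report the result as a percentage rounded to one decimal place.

52.7%

Top: 796
Denom: 796 + 120 + 519 + 75 = 1510
COOP1 = 796 / 1510 = 0.5272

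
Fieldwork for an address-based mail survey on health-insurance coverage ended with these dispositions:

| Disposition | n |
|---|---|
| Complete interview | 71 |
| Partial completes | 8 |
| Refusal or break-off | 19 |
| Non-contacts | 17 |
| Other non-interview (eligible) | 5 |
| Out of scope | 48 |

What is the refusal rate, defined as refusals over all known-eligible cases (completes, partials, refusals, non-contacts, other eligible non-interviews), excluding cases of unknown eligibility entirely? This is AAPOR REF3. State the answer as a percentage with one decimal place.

Num → 19
Denominator → 71 + 8 + 19 + 17 + 5 = 120
REF3 = 19 / 120 = 0.1583

15.8%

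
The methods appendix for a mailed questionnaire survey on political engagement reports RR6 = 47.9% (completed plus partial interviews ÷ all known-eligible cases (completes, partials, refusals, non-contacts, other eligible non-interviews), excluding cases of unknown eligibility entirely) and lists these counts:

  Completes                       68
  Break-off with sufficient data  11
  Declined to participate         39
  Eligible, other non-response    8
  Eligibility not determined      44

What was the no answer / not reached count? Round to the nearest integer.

Numerator: 68 + 11 = 79
RR6 = 79 / D = 0.479
D = 79 / 0.479 = 164.9
Other denominator terms total 126
no answer / not reached = 164.9 − 126 ≈ 39

39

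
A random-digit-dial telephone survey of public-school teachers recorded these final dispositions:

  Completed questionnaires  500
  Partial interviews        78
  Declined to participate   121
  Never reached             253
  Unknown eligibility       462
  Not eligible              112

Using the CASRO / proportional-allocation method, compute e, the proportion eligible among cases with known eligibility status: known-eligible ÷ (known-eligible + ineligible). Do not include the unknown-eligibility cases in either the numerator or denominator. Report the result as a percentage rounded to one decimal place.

89.5%

Determined eligible = 500 + 78 + 121 + 253 = 952
e = 952 / (952 + 112) = 952 / 1064 = 0.8947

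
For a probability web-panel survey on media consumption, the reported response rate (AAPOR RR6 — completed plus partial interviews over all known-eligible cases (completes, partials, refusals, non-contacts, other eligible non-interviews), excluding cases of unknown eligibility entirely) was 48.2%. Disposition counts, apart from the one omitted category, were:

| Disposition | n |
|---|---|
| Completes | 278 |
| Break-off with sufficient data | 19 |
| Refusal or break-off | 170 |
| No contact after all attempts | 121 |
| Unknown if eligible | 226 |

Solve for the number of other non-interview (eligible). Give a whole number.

Numerator: 278 + 19 = 297
RR6 = 297 / D = 0.482
D = 297 / 0.482 = 616.2
Remaining denominator categories sum to 588
other non-interview (eligible) = 616.2 − 588 ≈ 28

28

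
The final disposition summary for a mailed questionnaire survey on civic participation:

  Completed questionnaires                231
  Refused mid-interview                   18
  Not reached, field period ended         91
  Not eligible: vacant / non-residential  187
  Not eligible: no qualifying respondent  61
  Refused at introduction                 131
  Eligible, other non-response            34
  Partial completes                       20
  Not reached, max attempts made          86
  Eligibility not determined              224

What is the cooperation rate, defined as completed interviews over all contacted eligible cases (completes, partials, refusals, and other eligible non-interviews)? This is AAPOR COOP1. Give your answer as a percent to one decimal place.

53.2%

Refusals = 131 + 18 = 149
No answer / not reached = 91 + 86 = 177
Out of scope = 61 + 187 = 248
Top = 231
Base = 231 + 20 + 149 + 34 = 434
COOP1 = 231 / 434 = 0.5323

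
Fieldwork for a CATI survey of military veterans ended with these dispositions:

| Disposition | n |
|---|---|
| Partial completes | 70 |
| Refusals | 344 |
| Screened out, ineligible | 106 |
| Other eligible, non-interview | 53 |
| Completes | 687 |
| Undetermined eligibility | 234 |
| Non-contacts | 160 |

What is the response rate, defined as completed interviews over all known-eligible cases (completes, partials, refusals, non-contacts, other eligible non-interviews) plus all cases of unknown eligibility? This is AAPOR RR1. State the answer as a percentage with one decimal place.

44.4%

Numerator: 687
Denominator: 687 + 70 + 344 + 160 + 53 + 234 = 1548
RR1 = 687 / 1548 = 0.4438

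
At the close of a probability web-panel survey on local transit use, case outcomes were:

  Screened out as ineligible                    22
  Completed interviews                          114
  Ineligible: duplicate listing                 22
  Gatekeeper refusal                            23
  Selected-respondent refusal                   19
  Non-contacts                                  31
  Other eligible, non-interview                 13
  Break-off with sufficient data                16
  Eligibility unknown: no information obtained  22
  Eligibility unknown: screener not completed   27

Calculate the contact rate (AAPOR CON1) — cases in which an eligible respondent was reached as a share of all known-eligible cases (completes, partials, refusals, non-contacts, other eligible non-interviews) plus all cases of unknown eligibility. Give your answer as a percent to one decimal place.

69.8%

Refused = 23 + 19 = 42
Unknown if eligible = 27 + 22 = 49
Ineligible = 22 + 22 = 44
Top → 114 + 16 + 42 + 13 = 185
Base → 114 + 16 + 42 + 31 + 13 + 49 = 265
CON1 = 185 / 265 = 0.6981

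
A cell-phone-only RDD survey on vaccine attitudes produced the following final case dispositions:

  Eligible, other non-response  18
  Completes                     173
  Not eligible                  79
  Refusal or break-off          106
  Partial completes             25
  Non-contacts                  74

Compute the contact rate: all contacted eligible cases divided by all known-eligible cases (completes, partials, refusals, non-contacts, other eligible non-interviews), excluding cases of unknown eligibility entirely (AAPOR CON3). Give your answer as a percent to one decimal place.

Numerator: 173 + 25 + 106 + 18 = 322
Denominator: 173 + 25 + 106 + 74 + 18 = 396
CON3 = 322 / 396 = 0.8131

81.3%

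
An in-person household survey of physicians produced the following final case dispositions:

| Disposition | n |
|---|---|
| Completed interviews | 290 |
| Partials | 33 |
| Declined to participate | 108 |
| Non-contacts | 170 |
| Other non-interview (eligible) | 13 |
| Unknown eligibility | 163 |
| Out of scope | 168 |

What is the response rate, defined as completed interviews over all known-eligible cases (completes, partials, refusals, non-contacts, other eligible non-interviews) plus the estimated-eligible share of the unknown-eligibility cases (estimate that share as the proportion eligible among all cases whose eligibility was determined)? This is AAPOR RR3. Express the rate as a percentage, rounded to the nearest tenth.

Numerator: 290
Known eligible: 290 + 33 + 108 + 170 + 13 = 614
e = 614 / (614 + 168) = 614 / 782 = 0.7852
Eligible share of unknowns: 0.7852 × 163 = 127.99
Denom: 614 + 127.99 = 741.99
RR3 = 290 / 741.99 = 0.3908

39.1%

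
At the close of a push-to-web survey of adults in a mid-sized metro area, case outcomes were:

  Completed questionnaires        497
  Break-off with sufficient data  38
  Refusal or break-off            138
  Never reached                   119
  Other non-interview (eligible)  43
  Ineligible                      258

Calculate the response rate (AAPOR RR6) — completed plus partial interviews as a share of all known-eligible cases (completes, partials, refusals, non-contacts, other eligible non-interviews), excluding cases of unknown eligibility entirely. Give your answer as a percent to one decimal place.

Numerator: 497 + 38 = 535
Base: 497 + 38 + 138 + 119 + 43 = 835
RR6 = 535 / 835 = 0.6407

64.1%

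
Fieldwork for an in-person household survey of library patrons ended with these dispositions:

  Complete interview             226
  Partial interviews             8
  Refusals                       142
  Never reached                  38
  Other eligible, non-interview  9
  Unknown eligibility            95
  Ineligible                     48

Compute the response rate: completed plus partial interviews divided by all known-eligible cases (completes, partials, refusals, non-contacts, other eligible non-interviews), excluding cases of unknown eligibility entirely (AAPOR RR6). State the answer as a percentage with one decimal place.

Num = 226 + 8 = 234
Denom = 226 + 8 + 142 + 38 + 9 = 423
RR6 = 234 / 423 = 0.5532

55.3%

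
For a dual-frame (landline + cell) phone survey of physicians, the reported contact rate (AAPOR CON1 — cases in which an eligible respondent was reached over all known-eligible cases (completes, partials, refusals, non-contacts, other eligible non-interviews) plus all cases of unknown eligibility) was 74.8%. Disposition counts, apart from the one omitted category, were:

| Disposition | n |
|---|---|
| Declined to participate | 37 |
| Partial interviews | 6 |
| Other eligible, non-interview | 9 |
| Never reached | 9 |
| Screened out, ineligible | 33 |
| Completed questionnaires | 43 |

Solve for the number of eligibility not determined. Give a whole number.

Top: 43 + 6 + 37 + 9 = 95
CON1 = 95 / D = 0.748
D = 95 / 0.748 = 127.0
Remaining denominator categories sum to 104
eligibility not determined = 127.0 − 104 ≈ 23

23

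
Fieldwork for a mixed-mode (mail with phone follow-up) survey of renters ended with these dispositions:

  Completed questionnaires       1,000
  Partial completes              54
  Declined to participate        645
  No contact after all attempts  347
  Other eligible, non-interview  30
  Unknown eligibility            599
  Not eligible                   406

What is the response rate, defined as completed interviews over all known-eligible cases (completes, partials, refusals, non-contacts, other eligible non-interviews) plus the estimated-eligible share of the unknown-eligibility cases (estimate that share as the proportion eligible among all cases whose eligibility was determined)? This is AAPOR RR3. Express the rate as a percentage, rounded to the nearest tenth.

Num = 1000
Eligible (known) = 1000 + 54 + 645 + 347 + 30 = 2076
e = 2076 / (2076 + 406) = 2076 / 2482 = 0.8364
Estimated eligible among unknowns = 0.8364 × 599 = 501.00
Denominator = 2076 + 501.00 = 2577.00
RR3 = 1000 / 2577.00 = 0.3880

38.8%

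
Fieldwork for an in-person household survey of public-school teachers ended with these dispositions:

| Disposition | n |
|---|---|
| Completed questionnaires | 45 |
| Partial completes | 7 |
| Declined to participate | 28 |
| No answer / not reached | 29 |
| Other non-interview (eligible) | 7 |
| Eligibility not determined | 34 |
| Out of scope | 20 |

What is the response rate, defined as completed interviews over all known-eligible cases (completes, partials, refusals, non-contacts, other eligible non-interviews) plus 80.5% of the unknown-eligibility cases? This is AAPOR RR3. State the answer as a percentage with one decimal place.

31.4%

Top: 45
Eligible (known): 45 + 7 + 28 + 29 + 7 = 116
e × U: 0.8050 × 34 = 27.37
Base: 116 + 27.37 = 143.37
RR3 = 45 / 143.37 = 0.3139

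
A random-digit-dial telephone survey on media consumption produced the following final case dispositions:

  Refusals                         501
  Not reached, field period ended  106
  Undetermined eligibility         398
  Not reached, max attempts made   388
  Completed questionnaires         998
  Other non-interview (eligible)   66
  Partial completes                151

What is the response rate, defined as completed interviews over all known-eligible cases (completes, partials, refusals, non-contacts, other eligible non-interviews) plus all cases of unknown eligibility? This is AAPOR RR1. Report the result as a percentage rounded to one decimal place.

38.3%

Never reached = 106 + 388 = 494
Top: 998
Denominator: 998 + 151 + 501 + 494 + 66 + 398 = 2608
RR1 = 998 / 2608 = 0.3827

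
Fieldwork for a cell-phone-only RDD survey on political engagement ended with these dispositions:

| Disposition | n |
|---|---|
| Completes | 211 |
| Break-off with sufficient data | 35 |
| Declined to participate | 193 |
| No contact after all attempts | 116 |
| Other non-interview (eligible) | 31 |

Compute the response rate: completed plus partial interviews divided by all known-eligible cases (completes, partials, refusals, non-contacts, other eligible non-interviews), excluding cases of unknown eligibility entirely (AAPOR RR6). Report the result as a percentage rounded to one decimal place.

42.0%

Top = 211 + 35 = 246
Base = 211 + 35 + 193 + 116 + 31 = 586
RR6 = 246 / 586 = 0.4198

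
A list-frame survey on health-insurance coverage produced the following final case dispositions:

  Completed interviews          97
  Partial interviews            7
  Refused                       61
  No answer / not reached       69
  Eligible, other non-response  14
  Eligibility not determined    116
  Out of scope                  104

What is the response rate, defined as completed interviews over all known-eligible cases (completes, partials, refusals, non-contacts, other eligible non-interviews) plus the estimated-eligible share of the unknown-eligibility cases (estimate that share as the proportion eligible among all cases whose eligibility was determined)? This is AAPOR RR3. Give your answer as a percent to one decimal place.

Top: 97
Eligible (known): 97 + 7 + 61 + 69 + 14 = 248
e = 248 / (248 + 104) = 248 / 352 = 0.7045
Eligible share of unknowns: 0.7045 × 116 = 81.72
Denominator: 248 + 81.72 = 329.72
RR3 = 97 / 329.72 = 0.2942

29.4%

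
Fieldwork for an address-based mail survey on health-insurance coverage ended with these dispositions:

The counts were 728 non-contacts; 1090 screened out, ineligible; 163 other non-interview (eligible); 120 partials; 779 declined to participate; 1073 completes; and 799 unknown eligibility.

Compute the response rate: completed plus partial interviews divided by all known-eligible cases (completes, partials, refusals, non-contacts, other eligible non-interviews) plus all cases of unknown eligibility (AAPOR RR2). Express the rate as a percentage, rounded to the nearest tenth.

Numerator = 1073 + 120 = 1193
Denominator = 1073 + 120 + 779 + 728 + 163 + 799 = 3662
RR2 = 1193 / 3662 = 0.3258

32.6%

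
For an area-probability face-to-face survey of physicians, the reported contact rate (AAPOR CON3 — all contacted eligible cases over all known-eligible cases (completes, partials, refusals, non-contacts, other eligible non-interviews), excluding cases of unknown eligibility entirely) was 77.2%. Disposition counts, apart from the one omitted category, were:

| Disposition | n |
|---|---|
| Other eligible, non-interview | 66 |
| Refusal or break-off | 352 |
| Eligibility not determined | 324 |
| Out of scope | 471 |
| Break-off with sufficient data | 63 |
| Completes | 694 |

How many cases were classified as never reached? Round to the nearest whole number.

347

Numerator → 694 + 63 + 352 + 66 = 1175
CON3 = 1175 / D = 0.772
D = 1175 / 0.772 = 1522.0
Other denominator terms total 1175
never reached = 1522.0 − 1175 ≈ 347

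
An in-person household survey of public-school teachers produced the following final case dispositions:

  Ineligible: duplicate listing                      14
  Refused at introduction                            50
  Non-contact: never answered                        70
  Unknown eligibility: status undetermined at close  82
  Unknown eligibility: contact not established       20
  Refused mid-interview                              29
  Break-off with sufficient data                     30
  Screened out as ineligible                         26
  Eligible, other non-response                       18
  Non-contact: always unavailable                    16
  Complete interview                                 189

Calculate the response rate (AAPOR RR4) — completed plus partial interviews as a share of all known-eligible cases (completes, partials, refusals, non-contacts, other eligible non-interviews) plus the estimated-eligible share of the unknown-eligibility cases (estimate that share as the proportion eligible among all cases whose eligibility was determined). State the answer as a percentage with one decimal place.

44.3%

Declined to participate = 50 + 29 = 79
No contact after all attempts = 70 + 16 = 86
Undetermined eligibility = 20 + 82 = 102
Out of scope = 26 + 14 = 40
Num: 189 + 30 = 219
Eligible (known): 189 + 30 + 79 + 86 + 18 = 402
e = 402 / (402 + 40) = 402 / 442 = 0.9095
Estimated eligible among unknowns: 0.9095 × 102 = 92.77
Denominator: 402 + 92.77 = 494.77
RR4 = 219 / 494.77 = 0.4426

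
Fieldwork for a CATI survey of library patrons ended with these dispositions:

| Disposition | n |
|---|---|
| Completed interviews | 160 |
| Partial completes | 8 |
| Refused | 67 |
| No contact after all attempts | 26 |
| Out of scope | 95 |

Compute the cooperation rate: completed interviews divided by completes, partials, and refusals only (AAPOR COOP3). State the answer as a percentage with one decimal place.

68.1%

Top → 160
Denom → 160 + 8 + 67 = 235
COOP3 = 160 / 235 = 0.6809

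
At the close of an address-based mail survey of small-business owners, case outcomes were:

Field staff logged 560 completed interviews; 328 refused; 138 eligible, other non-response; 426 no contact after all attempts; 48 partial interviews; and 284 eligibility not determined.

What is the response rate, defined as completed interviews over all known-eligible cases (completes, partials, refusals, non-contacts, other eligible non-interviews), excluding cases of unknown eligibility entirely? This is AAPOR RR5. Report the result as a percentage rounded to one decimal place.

37.3%

Num = 560
Denom = 560 + 48 + 328 + 426 + 138 = 1500
RR5 = 560 / 1500 = 0.3733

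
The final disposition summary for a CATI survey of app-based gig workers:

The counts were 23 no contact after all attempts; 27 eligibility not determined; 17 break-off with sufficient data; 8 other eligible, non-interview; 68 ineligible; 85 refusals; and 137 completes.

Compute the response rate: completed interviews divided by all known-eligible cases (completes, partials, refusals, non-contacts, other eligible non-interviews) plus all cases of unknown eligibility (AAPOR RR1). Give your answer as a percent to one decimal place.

Numerator: 137
Denom: 137 + 17 + 85 + 23 + 8 + 27 = 297
RR1 = 137 / 297 = 0.4613

46.1%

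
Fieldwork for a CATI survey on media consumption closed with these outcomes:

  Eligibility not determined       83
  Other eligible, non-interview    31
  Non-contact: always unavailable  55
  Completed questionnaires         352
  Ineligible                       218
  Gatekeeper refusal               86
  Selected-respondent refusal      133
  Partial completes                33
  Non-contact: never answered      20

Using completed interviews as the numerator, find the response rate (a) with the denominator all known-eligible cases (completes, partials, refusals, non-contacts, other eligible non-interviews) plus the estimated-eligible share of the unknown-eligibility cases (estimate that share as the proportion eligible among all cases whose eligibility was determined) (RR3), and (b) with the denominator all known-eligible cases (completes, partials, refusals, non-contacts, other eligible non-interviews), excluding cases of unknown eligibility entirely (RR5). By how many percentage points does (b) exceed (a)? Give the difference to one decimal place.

Declined to participate = 86 + 133 = 219
No contact after all attempts = 20 + 55 = 75
Top = 352
Eligible (known) = 352 + 33 + 219 + 75 + 31 = 710
e = 710 / (710 + 218) = 710 / 928 = 0.7651
Eligible share of unknowns = 0.7651 × 83 = 63.50
Denominator = 710 + 63.50 = 773.50
RR3 = 352 / 773.50 = 0.4551
Denominator = 352 + 33 + 219 + 75 + 31 = 710
RR5 = 352 / 710 = 0.4958
Difference = 49.58 − 45.51 = 4.07 percentage points

4.1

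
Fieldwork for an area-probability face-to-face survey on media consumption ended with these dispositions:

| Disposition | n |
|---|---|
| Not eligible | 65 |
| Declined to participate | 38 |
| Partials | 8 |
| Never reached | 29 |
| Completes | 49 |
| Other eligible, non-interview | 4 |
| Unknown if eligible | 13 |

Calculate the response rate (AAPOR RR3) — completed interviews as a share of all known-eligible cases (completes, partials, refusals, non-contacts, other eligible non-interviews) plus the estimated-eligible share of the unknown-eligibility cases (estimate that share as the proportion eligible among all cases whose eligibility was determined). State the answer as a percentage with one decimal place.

Top: 49
Eligible (known): 49 + 8 + 38 + 29 + 4 = 128
e = 128 / (128 + 65) = 128 / 193 = 0.6632
Estimated eligible among unknowns: 0.6632 × 13 = 8.62
Denominator: 128 + 8.62 = 136.62
RR3 = 49 / 136.62 = 0.3587

35.9%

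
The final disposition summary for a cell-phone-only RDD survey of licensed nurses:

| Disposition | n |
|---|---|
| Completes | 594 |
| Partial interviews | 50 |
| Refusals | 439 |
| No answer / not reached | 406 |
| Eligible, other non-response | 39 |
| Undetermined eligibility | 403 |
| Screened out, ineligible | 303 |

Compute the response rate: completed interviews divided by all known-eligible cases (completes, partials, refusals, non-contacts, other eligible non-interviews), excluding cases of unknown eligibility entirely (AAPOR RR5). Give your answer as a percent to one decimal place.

Numerator = 594
Denom = 594 + 50 + 439 + 406 + 39 = 1528
RR5 = 594 / 1528 = 0.3887

38.9%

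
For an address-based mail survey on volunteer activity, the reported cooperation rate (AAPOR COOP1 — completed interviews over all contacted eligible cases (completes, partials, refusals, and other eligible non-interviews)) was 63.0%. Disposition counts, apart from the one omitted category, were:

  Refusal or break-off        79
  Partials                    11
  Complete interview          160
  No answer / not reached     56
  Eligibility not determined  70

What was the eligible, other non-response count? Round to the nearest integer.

COOP1 = 160 / D = 0.630
D = 160 / 0.630 = 254.0
Rest of base = 250
eligible, other non-response = 254.0 − 250 ≈ 4

4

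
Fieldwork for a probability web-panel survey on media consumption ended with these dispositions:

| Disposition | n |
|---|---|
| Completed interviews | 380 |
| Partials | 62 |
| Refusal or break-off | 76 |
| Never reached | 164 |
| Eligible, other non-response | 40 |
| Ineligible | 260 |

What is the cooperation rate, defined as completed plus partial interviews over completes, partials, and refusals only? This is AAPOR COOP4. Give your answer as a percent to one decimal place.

Top = 380 + 62 = 442
Denom = 380 + 62 + 76 = 518
COOP4 = 442 / 518 = 0.8533

85.3%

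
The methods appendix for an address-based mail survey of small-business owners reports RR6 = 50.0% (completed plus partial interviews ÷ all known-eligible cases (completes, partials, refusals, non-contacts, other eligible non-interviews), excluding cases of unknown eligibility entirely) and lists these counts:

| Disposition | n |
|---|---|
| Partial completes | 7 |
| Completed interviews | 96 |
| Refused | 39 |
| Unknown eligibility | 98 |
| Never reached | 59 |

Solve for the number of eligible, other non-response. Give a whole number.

5

Numerator → 96 + 7 = 103
RR6 = 103 / D = 0.500
D = 103 / 0.500 = 206.0
Rest of base = 201
eligible, other non-response = 206.0 − 201 ≈ 5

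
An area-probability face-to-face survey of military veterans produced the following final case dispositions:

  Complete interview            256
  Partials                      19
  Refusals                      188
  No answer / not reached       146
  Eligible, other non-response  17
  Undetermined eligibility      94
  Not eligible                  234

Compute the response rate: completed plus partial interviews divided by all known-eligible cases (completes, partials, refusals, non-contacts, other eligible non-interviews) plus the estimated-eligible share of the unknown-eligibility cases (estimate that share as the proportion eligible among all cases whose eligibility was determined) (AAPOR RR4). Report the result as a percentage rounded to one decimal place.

Numerator → 256 + 19 = 275
Known eligible → 256 + 19 + 188 + 146 + 17 = 626
e = 626 / (626 + 234) = 626 / 860 = 0.7279
Estimated eligible among unknowns → 0.7279 × 94 = 68.42
Denominator → 626 + 68.42 = 694.42
RR4 = 275 / 694.42 = 0.3960

39.6%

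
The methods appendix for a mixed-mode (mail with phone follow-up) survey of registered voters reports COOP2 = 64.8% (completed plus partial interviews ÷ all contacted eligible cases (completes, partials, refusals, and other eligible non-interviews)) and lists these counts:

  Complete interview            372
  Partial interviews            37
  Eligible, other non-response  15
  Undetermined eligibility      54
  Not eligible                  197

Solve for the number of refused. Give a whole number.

Num → 372 + 37 = 409
COOP2 = 409 / D = 0.648
D = 409 / 0.648 = 631.2
Rest of base = 424
refused = 631.2 − 424 ≈ 207

207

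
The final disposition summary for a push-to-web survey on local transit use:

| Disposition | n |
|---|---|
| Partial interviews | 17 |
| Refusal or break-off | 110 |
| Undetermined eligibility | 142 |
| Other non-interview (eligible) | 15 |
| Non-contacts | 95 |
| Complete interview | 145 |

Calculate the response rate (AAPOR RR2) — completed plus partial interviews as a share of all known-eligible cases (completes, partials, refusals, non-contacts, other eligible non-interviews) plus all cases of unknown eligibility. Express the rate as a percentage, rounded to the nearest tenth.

Top: 145 + 17 = 162
Denom: 145 + 17 + 110 + 95 + 15 + 142 = 524
RR2 = 162 / 524 = 0.3092

30.9%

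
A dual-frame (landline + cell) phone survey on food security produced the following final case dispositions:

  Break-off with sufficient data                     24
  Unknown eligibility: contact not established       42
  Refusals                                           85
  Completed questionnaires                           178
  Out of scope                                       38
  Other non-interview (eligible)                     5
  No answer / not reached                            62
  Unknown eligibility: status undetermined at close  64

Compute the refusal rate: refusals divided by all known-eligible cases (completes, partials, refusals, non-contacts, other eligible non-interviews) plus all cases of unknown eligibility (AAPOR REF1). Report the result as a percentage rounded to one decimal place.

Undetermined eligibility = 42 + 64 = 106
Num = 85
Denominator = 178 + 24 + 85 + 62 + 5 + 106 = 460
REF1 = 85 / 460 = 0.1848

18.5%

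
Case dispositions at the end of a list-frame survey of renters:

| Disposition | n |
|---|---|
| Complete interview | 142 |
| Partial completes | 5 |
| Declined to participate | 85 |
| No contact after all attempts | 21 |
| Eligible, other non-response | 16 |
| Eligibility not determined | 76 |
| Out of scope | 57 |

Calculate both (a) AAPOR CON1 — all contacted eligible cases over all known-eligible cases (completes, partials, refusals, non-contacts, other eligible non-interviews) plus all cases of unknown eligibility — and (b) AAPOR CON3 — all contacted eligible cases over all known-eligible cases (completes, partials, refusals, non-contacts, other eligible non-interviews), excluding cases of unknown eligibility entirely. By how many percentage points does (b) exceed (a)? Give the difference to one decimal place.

20.3

Top: 142 + 5 + 85 + 16 = 248
Denom: 142 + 5 + 85 + 21 + 16 + 76 = 345
CON1 = 248 / 345 = 0.7188
Denom: 142 + 5 + 85 + 21 + 16 = 269
CON3 = 248 / 269 = 0.9219
Difference = 92.19 − 71.88 = 20.31 percentage points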